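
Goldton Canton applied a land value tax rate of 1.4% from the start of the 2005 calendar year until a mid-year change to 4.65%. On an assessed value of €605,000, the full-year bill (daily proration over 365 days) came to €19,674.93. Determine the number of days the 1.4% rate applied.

157 days

Let d = days at the first rate; then 365 − d days at the second rate.
€605,000 × [1.4%·d + 4.65%·(365−d)] / 365 = €19,674.93
Solving gives d = 157, so the new rate took effect on 7 Jun 2005.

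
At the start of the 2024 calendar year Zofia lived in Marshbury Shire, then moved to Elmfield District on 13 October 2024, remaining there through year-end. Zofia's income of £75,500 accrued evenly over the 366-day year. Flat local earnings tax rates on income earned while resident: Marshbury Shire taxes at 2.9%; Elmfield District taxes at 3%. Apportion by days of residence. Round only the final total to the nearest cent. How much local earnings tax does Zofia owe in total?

Marshbury Shire, 1 January – 12 October 2024: 286 days → £75,500 × 2.9% × 286/366 = £1,710.9208
Elmfield District, 13 October – 31 December 2024: 80 days → £75,500 × 3% × 80/366 = £495.0820
Total = £2,206.0027

£2,206.00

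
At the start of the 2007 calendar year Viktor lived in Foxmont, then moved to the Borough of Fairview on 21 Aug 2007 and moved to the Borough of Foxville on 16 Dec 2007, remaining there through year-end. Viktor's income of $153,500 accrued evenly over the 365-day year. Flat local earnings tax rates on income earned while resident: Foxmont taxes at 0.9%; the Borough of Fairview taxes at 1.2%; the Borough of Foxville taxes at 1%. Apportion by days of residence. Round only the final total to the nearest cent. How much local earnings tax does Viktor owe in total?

Foxmont, 1 Jan – 20 Aug 2007: 232 days → $153,500 × 0.9% × 232/365 = $878.1041
The Borough of Fairview, 21 Aug – 15 Dec 2007: 117 days → $153,500 × 1.2% × 117/365 = $590.4493
The Borough of Foxville, 16 Dec – 31 Dec 2007: 16 days → $153,500 × 1% × 16/365 = $67.2877
Total = $1,535.8411

$1,535.84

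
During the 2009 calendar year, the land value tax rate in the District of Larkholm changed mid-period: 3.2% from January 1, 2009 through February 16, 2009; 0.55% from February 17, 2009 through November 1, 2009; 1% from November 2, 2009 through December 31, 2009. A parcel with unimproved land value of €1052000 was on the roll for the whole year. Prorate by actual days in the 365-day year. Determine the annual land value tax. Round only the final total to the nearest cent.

€10153.96

January 1 – February 16, 2009: 47 days at 3.2% → €1052000 × 3.2% × 47/365 = €4334.8164
February 17 – November 1, 2009: 258 days at 0.55% → €1052000 × 0.55% × 258/365 = €4089.8301
November 2 – December 31, 2009: 60 days at 1% → €1052000 × 1% × 60/365 = €1729.3151
Total = €10153.9616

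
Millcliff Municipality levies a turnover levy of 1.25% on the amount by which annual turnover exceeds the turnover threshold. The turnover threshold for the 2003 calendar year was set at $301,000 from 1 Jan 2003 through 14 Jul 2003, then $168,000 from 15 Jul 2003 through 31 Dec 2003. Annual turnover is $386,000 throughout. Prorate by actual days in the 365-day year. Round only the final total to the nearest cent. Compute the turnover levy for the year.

1 Jan – 14 Jul 2003: 195 days, exemption $301,000 → ($386,000 − $301,000) × 1.25% × 195/365 = $567.6370
15 Jul – 31 Dec 2003: 170 days, exemption $168,000 → ($386,000 − $168,000) × 1.25% × 170/365 = $1,269.1781
Total = $1,836.8151

$1,836.82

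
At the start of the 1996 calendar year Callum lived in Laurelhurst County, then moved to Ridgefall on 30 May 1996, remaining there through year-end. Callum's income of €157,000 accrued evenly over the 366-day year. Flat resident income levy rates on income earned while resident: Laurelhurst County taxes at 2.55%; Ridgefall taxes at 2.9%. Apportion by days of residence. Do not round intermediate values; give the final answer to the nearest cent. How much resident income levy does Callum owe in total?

€4,327.80

Laurelhurst County, 1 January – 29 May 1996: 150 days → €157,000 × 2.55% × 150/366 = €1,640.7787
Ridgefall, 30 May – 31 December 1996: 216 days → €157,000 × 2.9% × 216/366 = €2,687.0164
Total = €4,327.7951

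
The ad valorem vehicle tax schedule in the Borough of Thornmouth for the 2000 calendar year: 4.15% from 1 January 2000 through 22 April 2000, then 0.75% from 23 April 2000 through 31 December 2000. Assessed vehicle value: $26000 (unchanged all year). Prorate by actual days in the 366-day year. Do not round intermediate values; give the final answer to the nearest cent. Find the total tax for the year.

1 January – 22 April 2000: 113 days at 4.15% → $26000 × 4.15% × 113/366 = $333.1339
23 April – 31 December 2000: 253 days at 0.75% → $26000 × 0.75% × 253/366 = $134.7951
Total = $467.9290

$467.93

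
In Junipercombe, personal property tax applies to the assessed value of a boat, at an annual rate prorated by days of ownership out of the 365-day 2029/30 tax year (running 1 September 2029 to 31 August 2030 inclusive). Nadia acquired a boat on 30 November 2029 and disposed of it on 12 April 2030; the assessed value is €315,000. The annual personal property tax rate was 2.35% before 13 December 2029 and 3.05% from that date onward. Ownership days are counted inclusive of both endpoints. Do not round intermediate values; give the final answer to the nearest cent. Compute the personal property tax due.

€3,448.60

30 November – 12 December 2029: 13 days at 2.35% → €315,000 × 2.35% × 13/365 = €263.6507
13 December 2029 – 12 April 2030: 121 days at 3.05% → €315,000 × 3.05% × 121/365 = €3,184.9521
Total = €3,448.6027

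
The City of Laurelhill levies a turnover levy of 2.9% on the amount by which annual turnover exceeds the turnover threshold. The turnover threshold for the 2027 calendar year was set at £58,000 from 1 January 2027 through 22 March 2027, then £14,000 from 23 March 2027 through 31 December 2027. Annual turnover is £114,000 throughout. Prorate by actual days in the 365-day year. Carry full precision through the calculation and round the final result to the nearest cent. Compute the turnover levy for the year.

1 January – 22 March 2027: 81 days, exemption £58,000 → (£114,000 − £58,000) × 2.9% × 81/365 = £360.3945
23 March – 31 December 2027: 284 days, exemption £14,000 → (£114,000 − £14,000) × 2.9% × 284/365 = £2,256.4384
Total = £2,616.8329

£2,616.83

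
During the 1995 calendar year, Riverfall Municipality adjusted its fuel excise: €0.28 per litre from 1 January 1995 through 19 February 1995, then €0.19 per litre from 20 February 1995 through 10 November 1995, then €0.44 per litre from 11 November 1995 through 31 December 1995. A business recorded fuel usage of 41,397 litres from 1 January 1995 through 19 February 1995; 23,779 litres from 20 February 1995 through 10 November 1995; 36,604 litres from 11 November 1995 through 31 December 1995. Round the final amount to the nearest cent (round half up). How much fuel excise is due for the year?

1 January – 19 February 1995: 41,397 litres at €0.28/litre → €11,591.16
20 February – 10 November 1995: 23,779 litres at €0.19/litre → €4,518.01
11 November – 31 December 1995: 36,604 litres at €0.44/litre → €16,105.76

€32,214.93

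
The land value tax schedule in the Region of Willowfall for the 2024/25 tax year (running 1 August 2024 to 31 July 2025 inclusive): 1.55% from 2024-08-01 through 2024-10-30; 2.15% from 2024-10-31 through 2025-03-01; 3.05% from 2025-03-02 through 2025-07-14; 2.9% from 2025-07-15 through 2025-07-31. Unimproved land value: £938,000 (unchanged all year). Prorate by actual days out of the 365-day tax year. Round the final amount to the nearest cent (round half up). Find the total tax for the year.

£22,213.90

2024-08-01 to 2024-10-30: 91 days at 1.55% → £938,000 × 1.55% × 91/365 = £3,624.7918
2024-10-31 to 2025-03-01: 122 days at 2.15% → £938,000 × 2.15% × 122/365 = £6,740.7507
2025-03-02 to 2025-07-14: 135 days at 3.05% → £938,000 × 3.05% × 135/365 = £10,581.4110
2025-07-15 to 2025-07-31: 17 days at 2.9% → £938,000 × 2.9% × 17/365 = £1,266.9425
Total = £22,213.8959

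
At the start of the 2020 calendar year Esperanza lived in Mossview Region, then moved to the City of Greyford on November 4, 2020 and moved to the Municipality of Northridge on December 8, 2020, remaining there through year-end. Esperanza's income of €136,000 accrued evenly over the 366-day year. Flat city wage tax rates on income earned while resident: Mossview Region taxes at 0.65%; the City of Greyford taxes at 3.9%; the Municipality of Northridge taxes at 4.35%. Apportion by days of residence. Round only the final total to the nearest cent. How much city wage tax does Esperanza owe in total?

€1,624.57

Mossview Region, January 1 – November 3, 2020: 308 days → €136,000 × 0.65% × 308/366 = €743.9126
The City of Greyford, November 4 – December 7, 2020: 34 days → €136,000 × 3.9% × 34/366 = €492.7213
The Municipality of Northridge, December 8 – December 31, 2020: 24 days → €136,000 × 4.35% × 24/366 = €387.9344
Total = €1,624.5683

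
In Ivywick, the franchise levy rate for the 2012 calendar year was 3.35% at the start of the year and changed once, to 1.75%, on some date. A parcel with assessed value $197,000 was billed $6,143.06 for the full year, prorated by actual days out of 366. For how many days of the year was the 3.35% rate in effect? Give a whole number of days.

Let d = days at the first rate; then 366 − d days at the second rate.
$197,000 × [3.35%·d + 1.75%·(366−d)] / 366 = $6,143.06
Solving gives d = 313, so the new rate took effect on 9 November 2012.

313 days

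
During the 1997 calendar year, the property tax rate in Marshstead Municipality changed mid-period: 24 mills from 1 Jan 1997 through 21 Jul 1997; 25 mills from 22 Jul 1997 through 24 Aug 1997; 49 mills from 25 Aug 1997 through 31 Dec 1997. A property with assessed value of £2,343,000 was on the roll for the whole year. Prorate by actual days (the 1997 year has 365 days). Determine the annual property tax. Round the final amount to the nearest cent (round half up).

1 Jan – 21 Jul 1997: 202 days at 24 mills → £2,343,000 × 2.4% × 202/365 = £31,120.1753
22 Jul – 24 Aug 1997: 34 days at 25 mills → £2,343,000 × 2.5% × 34/365 = £5,456.3014
25 Aug – 31 Dec 1997: 129 days at 49 mills → £2,343,000 × 4.9% × 129/365 = £40,575.6247
Total = £77,152.1014

£77,152.10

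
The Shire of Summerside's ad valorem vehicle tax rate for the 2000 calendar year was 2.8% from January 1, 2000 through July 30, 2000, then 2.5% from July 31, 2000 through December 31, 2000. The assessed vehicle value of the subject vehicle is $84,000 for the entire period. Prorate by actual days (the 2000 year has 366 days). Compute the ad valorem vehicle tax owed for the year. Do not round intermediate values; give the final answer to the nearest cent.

January 1 – July 30, 2000: 212 days at 2.8% → $84,000 × 2.8% × 212/366 = $1,362.3607
July 31 – December 31, 2000: 154 days at 2.5% → $84,000 × 2.5% × 154/366 = $883.6066
Total = $2,245.9672

$2,245.97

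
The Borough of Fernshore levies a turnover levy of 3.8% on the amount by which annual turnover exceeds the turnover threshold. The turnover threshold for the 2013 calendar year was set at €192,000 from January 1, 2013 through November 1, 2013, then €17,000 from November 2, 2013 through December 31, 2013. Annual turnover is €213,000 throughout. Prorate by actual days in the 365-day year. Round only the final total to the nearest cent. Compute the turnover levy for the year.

January 1 – November 1, 2013: 305 days, exemption €192,000 → (€213,000 − €192,000) × 3.8% × 305/365 = €666.8219
November 2 – December 31, 2013: 60 days, exemption €17,000 → (€213,000 − €17,000) × 3.8% × 60/365 = €1,224.3288
Total = €1,891.1507

€1,891.15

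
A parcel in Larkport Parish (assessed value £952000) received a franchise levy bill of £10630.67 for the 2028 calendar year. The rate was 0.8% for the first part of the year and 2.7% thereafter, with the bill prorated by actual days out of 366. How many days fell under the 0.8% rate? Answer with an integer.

Let d = days at the first rate; then 366 − d days at the second rate.
£952000 × [0.8%·d + 2.7%·(366−d)] / 366 = £10630.67
Solving gives d = 305, so the new rate took effect on 1 November 2028.

305 days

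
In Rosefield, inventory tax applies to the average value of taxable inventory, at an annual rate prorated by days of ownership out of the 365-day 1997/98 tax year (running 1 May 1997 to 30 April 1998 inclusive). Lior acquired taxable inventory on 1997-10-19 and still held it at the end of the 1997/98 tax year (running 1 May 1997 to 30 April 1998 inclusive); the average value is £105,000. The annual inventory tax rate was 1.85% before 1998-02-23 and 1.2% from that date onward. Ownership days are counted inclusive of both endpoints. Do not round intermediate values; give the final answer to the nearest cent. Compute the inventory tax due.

£907.17

1997-10-19 to 1998-02-22: 127 days at 1.85% → £105,000 × 1.85% × 127/365 = £675.8836
1998-02-23 to 1998-04-30: 67 days at 1.2% → £105,000 × 1.2% × 67/365 = £231.2877
Total = £907.1712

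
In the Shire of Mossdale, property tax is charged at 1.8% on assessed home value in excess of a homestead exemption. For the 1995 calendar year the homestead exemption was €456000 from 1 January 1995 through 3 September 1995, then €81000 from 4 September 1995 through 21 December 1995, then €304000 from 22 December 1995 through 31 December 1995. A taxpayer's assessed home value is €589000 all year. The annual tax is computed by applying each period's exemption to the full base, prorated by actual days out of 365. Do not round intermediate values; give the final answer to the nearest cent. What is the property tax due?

1 January – 3 September 1995: 246 days, exemption €456000 → (€589000 − €456000) × 1.8% × 246/365 = €1613.4904
4 September – 21 December 1995: 109 days, exemption €81000 → (€589000 − €81000) × 1.8% × 109/365 = €2730.6740
22 December – 31 December 1995: 10 days, exemption €304000 → (€589000 − €304000) × 1.8% × 10/365 = €140.5479
Total = €4484.7123

€4484.71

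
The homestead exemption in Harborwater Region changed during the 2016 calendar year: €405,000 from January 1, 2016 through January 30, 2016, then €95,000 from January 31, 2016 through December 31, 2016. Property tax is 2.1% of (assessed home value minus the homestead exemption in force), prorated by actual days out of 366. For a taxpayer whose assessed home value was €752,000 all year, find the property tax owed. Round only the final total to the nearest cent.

January 1 – January 30, 2016: 30 days, exemption €405,000 → (€752,000 − €405,000) × 2.1% × 30/366 = €597.2951
January 31 – December 31, 2016: 336 days, exemption €95,000 → (€752,000 − €95,000) × 2.1% × 336/366 = €12,666.0984
Total = €13,263.3934

€13,263.39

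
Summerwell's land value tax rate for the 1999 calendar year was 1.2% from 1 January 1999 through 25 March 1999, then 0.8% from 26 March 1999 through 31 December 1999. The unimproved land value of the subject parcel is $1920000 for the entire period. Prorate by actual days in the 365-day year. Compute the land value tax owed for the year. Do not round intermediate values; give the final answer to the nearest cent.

1 January – 25 March 1999: 84 days at 1.2% → $1920000 × 1.2% × 84/365 = $5302.3562
26 March – 31 December 1999: 281 days at 0.8% → $1920000 × 0.8% × 281/365 = $11825.0959
Total = $17127.4521

$17127.45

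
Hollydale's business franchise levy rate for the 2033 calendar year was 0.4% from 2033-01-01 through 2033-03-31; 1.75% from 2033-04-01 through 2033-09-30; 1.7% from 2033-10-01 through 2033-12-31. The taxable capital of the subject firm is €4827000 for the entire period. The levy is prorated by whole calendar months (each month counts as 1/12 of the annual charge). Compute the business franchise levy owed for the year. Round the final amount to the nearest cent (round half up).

2033-01-01 to 2033-03-31: 3 months at 0.4% → €4827000 × 0.4% × 3/12 = €4827.0000
2033-04-01 to 2033-09-30: 6 months at 1.75% → €4827000 × 1.75% × 6/12 = €42236.2500
2033-10-01 to 2033-12-31: 3 months at 1.7% → €4827000 × 1.7% × 3/12 = €20514.7500
Total = €67578.0000

€67578.00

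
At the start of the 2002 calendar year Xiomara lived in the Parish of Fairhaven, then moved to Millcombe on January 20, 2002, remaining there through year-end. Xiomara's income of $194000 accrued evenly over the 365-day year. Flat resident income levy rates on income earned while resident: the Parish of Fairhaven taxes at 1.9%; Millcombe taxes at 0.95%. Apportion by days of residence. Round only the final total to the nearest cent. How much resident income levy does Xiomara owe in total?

The Parish of Fairhaven, January 1 – January 19, 2002: 19 days → $194000 × 1.9% × 19/365 = $191.8740
Millcombe, January 20 – December 31, 2002: 346 days → $194000 × 0.95% × 346/365 = $1747.0630
Total = $1938.9370

$1938.94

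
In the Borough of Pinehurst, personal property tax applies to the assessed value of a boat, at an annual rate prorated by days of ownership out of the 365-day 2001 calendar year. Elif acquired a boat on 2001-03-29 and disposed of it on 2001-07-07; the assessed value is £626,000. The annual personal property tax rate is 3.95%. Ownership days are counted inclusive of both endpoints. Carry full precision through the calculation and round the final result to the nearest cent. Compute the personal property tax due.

Days held (2001-03-29 to 2001-07-07): 101 out of 365
Tax = £626,000 × 3.95% × 101/365 = £6,842.2658

£6,842.27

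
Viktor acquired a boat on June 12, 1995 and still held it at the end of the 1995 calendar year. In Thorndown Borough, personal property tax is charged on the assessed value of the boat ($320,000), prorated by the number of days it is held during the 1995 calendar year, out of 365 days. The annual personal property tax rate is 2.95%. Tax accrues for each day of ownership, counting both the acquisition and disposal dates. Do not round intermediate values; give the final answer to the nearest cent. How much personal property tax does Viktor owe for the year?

Days held (June 12 – December 31, 1995): 203 out of 365
Tax = $320,000 × 2.95% × 203/365 = $5,250.1918

$5,250.19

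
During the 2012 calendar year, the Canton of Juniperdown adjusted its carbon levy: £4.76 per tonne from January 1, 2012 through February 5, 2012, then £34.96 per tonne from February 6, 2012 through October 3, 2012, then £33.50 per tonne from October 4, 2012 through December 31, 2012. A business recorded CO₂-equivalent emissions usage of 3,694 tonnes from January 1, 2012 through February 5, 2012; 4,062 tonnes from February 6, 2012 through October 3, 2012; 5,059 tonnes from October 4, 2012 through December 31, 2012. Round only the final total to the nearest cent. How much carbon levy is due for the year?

£329067.46

January 1 – February 5, 2012: 3,694 tonnes at £4.76/tonne → £17583.44
February 6 – October 3, 2012: 4,062 tonnes at £34.96/tonne → £142007.52
October 4 – December 31, 2012: 5,059 tonnes at £33.50/tonne → £169476.50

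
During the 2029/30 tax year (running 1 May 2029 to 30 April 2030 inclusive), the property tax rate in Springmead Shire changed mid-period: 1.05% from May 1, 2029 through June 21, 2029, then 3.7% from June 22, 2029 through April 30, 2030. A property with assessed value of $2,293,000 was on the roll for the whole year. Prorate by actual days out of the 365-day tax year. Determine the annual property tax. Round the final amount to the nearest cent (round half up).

$76,184.14

May 1 – June 21, 2029: 52 days at 1.05% → $2,293,000 × 1.05% × 52/365 = $3,430.0767
June 22, 2029 – April 30, 2030: 313 days at 3.7% → $2,293,000 × 3.7% × 313/365 = $72,754.0630
Total = $76,184.1397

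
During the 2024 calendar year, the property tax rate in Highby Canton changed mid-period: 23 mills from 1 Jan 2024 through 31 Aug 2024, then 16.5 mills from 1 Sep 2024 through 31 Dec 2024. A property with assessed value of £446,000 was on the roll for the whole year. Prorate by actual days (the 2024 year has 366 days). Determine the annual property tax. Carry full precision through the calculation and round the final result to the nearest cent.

£9,291.67

1 Jan – 31 Aug 2024: 244 days at 23 mills → £446,000 × 2.3% × 244/366 = £6,838.6667
1 Sep – 31 Dec 2024: 122 days at 16.5 mills → £446,000 × 1.65% × 122/366 = £2,453.0000
Total = £9,291.6667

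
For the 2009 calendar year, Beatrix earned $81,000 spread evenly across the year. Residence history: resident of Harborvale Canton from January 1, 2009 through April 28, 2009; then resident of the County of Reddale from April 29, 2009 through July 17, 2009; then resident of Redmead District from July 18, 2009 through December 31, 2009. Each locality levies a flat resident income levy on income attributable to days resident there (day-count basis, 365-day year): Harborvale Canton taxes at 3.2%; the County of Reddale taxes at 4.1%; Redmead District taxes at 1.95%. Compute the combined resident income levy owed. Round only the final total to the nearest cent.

$2,288.53

Harborvale Canton, January 1 – April 28, 2009: 118 days → $81,000 × 3.2% × 118/365 = $837.9616
The County of Reddale, April 29 – July 17, 2009: 80 days → $81,000 × 4.1% × 80/365 = $727.8904
Redmead District, July 18 – December 31, 2009: 167 days → $81,000 × 1.95% × 167/365 = $722.6753
Total = $2,288.5274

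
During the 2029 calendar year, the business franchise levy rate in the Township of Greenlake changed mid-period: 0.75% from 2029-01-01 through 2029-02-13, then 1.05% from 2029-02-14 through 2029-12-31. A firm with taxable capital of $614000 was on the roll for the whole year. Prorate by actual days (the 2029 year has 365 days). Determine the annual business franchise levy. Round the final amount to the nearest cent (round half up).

2029-01-01 to 2029-02-13: 44 days at 0.75% → $614000 × 0.75% × 44/365 = $555.1233
2029-02-14 to 2029-12-31: 321 days at 1.05% → $614000 × 1.05% × 321/365 = $5669.8274
Total = $6224.9507

$6224.95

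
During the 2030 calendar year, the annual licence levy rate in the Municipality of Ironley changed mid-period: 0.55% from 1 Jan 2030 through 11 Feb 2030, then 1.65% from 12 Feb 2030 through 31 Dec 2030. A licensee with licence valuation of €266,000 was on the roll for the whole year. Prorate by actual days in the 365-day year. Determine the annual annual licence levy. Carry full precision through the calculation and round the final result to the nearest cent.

1 Jan – 11 Feb 2030: 42 days at 0.55% → €266,000 × 0.55% × 42/365 = €168.3452
12 Feb – 31 Dec 2030: 323 days at 1.65% → €266,000 × 1.65% × 323/365 = €3,883.9644
Total = €4,052.3096

€4,052.31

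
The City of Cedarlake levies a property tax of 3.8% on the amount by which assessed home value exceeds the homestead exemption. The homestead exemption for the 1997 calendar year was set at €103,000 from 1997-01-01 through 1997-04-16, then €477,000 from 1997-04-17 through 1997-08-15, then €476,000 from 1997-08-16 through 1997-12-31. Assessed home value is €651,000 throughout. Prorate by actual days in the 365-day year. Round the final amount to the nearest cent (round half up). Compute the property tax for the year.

1997-01-01 to 1997-04-16: 106 days, exemption €103,000 → (€651,000 − €103,000) × 3.8% × 106/365 = €6,047.5178
1997-04-17 to 1997-08-15: 121 days, exemption €477,000 → (€651,000 − €477,000) × 3.8% × 121/365 = €2,191.9233
1997-08-16 to 1997-12-31: 138 days, exemption €476,000 → (€651,000 − €476,000) × 3.8% × 138/365 = €2,514.2466
Total = €10,753.6877

€10,753.69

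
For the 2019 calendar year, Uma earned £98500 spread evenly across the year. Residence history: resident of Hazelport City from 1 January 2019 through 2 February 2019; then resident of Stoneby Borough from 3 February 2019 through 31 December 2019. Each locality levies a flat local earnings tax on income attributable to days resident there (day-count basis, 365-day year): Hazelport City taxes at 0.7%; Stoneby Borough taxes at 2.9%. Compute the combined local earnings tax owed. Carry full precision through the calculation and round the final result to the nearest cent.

£2660.58

Hazelport City, 1 January – 2 February 2019: 33 days → £98500 × 0.7% × 33/365 = £62.3384
Stoneby Borough, 3 February – 31 December 2019: 332 days → £98500 × 2.9% × 332/365 = £2598.2411
Total = £2660.5795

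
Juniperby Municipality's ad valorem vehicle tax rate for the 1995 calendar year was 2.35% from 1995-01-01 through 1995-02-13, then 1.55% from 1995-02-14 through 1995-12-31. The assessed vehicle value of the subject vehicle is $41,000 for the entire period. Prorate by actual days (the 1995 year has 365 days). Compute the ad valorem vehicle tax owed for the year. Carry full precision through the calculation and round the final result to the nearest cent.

$675.04

1995-01-01 to 1995-02-13: 44 days at 2.35% → $41,000 × 2.35% × 44/365 = $116.1479
1995-02-14 to 1995-12-31: 321 days at 1.55% → $41,000 × 1.55% × 321/365 = $558.8918
Total = $675.0397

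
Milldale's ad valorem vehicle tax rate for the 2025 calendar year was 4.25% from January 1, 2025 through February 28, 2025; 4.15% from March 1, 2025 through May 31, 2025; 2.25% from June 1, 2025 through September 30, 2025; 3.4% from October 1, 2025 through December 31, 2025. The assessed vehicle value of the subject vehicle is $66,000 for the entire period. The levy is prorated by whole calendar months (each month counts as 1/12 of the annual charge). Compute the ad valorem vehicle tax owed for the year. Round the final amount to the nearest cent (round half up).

$2,208.25

January 1 – February 28, 2025: 2 months at 4.25% → $66,000 × 4.25% × 2/12 = $467.5000
March 1 – May 31, 2025: 3 months at 4.15% → $66,000 × 4.15% × 3/12 = $684.7500
June 1 – September 30, 2025: 4 months at 2.25% → $66,000 × 2.25% × 4/12 = $495.0000
October 1 – December 31, 2025: 3 months at 3.4% → $66,000 × 3.4% × 3/12 = $561.0000
Total = $2,208.2500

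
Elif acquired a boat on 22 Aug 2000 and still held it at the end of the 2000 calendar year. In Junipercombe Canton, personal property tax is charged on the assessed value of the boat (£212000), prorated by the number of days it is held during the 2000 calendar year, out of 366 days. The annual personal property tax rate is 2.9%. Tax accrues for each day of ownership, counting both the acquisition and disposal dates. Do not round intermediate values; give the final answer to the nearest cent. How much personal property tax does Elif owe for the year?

£2217.31

Days held (22 Aug – 31 Dec 2000): 132 out of 366
Tax = £212000 × 2.9% × 132/366 = £2217.3115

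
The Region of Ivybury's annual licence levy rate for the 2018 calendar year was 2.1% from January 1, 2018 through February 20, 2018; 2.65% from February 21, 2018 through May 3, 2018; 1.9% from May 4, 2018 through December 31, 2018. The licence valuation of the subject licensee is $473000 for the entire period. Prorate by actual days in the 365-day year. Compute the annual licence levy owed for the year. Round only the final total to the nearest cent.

$9818.96

January 1 – February 20, 2018: 51 days at 2.1% → $473000 × 2.1% × 51/365 = $1387.8986
February 21 – May 3, 2018: 72 days at 2.65% → $473000 × 2.65% × 72/365 = $2472.5589
May 4 – December 31, 2018: 242 days at 1.9% → $473000 × 1.9% × 242/365 = $5958.5041
Total = $9818.9616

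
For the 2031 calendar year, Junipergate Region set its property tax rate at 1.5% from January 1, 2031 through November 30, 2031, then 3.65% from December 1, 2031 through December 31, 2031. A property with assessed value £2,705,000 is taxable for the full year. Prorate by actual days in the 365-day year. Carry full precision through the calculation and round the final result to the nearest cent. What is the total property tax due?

£45,514.40

January 1 – November 30, 2031: 334 days at 1.5% → £2,705,000 × 1.5% × 334/365 = £37,128.9041
December 1 – December 31, 2031: 31 days at 3.65% → £2,705,000 × 3.65% × 31/365 = £8,385.5000
Total = £45,514.4041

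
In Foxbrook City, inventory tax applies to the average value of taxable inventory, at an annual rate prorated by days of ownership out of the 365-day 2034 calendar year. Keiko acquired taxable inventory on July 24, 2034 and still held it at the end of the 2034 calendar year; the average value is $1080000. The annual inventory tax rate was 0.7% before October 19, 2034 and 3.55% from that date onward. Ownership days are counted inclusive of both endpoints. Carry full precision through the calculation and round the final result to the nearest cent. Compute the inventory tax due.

$9575.01

July 24 – October 18, 2034: 87 days at 0.7% → $1080000 × 0.7% × 87/365 = $1801.9726
October 19 – December 31, 2034: 74 days at 3.55% → $1080000 × 3.55% × 74/365 = $7773.0411
Total = $9575.0137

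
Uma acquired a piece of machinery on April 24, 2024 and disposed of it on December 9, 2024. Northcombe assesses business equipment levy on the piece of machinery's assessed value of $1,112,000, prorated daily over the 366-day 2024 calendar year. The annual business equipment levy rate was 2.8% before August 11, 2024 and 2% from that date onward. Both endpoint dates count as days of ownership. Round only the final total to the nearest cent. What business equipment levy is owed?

$16,625.31

April 24 – August 10, 2024: 109 days at 2.8% → $1,112,000 × 2.8% × 109/366 = $9,272.7432
August 11 – December 9, 2024: 121 days at 2% → $1,112,000 × 2% × 121/366 = $7,352.5683
Total = $16,625.3115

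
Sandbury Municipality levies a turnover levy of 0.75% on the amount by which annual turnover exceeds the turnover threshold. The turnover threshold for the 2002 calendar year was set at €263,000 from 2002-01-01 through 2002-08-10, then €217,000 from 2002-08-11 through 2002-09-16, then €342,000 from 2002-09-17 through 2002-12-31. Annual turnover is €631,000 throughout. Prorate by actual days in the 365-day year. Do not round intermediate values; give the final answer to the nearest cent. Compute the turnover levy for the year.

€2,622.90

2002-01-01 to 2002-08-10: 222 days, exemption €263,000 → (€631,000 − €263,000) × 0.75% × 222/365 = €1,678.6849
2002-08-11 to 2002-09-16: 37 days, exemption €217,000 → (€631,000 − €217,000) × 0.75% × 37/365 = €314.7534
2002-09-17 to 2002-12-31: 106 days, exemption €342,000 → (€631,000 − €342,000) × 0.75% × 106/365 = €629.4658
Total = €2,622.9041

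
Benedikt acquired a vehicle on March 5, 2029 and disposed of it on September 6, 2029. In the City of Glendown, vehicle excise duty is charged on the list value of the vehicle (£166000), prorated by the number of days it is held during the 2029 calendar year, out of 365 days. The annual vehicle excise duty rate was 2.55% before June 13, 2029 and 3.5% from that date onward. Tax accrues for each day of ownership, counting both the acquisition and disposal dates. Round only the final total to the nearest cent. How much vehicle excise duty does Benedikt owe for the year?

March 5 – June 12, 2029: 100 days at 2.55% → £166000 × 2.55% × 100/365 = £1159.7260
June 13 – September 6, 2029: 86 days at 3.5% → £166000 × 3.5% × 86/365 = £1368.9315
Total = £2528.6575

£2528.66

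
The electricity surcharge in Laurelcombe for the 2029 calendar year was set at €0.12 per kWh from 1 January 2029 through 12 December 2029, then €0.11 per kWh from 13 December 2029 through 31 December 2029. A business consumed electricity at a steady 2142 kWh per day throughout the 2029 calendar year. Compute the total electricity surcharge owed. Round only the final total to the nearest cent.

1 January – 12 December 2029: 346 days × 2142 kWh/day = 741,132 kWh at €0.12/kWh → €88,935.84
13 December – 31 December 2029: 19 days × 2142 kWh/day = 40,698 kWh at €0.11/kWh → €4,476.78

€93,412.62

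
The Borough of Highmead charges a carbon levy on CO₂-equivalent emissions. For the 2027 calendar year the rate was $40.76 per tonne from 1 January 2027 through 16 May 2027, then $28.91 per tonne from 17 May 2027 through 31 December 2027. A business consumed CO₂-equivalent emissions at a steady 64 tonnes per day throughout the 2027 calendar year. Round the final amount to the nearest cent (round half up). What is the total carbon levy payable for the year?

$778,480.00

1 January – 16 May 2027: 136 days × 64 tonnes/day = 8,704 tonnes at $40.76/tonne → $354,775.04
17 May – 31 December 2027: 229 days × 64 tonnes/day = 14,656 tonnes at $28.91/tonne → $423,704.96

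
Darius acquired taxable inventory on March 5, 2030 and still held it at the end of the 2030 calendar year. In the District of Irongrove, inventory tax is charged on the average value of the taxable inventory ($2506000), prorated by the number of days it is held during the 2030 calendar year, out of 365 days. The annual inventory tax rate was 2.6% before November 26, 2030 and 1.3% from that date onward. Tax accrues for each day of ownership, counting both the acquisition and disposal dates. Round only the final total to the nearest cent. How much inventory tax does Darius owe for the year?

$50696.72

March 5 – November 25, 2030: 266 days at 2.6% → $2506000 × 2.6% × 266/365 = $47483.5507
November 26 – December 31, 2030: 36 days at 1.3% → $2506000 × 1.3% × 36/365 = $3213.1726
Total = $50696.7233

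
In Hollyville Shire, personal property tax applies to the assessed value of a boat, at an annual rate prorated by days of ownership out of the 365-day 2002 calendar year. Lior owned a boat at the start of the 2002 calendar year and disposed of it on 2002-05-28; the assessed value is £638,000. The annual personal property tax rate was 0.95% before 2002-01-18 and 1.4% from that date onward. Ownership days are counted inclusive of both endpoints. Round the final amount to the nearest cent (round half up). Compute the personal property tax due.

2002-01-01 to 2002-01-17: 17 days at 0.95% → £638,000 × 0.95% × 17/365 = £282.2932
2002-01-18 to 2002-05-28: 131 days at 1.4% → £638,000 × 1.4% × 131/365 = £3,205.7315
Total = £3,488.0247

£3,488.02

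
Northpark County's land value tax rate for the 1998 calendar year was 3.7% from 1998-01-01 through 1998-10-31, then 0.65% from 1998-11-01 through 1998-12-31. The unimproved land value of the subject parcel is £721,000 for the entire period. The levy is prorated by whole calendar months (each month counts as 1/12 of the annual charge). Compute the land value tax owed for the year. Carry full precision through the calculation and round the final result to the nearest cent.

£23,011.92

1998-01-01 to 1998-10-31: 10 months at 3.7% → £721,000 × 3.7% × 10/12 = £22,230.8333
1998-11-01 to 1998-12-31: 2 months at 0.65% → £721,000 × 0.65% × 2/12 = £781.0833
Total = £23,011.9167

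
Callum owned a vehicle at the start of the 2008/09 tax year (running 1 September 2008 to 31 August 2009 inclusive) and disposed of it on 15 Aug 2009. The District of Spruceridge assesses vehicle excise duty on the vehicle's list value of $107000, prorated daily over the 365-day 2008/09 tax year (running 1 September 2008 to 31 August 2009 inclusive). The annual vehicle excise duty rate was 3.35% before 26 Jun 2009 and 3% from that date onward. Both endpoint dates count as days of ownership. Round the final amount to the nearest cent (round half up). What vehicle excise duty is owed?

$3375.04

1 Sep 2008 – 25 Jun 2009: 298 days at 3.35% → $107000 × 3.35% × 298/365 = $2926.5233
26 Jun – 15 Aug 2009: 51 days at 3% → $107000 × 3% × 51/365 = $448.5205
Total = $3375.0438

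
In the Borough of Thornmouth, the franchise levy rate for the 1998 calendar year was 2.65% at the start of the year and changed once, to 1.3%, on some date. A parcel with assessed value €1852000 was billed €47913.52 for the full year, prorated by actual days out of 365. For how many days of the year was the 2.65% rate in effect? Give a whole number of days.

348 days

Let d = days at the first rate; then 365 − d days at the second rate.
€1852000 × [2.65%·d + 1.3%·(365−d)] / 365 = €47913.52
Solving gives d = 348, so the new rate took effect on 15 December 1998.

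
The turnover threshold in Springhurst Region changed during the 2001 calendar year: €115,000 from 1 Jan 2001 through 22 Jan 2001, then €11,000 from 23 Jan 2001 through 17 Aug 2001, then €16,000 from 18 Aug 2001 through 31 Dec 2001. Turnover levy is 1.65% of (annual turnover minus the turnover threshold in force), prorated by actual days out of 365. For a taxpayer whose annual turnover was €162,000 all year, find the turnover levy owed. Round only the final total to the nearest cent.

1 Jan – 22 Jan 2001: 22 days, exemption €115,000 → (€162,000 − €115,000) × 1.65% × 22/365 = €46.7425
23 Jan – 17 Aug 2001: 207 days, exemption €11,000 → (€162,000 − €11,000) × 1.65% × 207/365 = €1,412.9877
18 Aug – 31 Dec 2001: 136 days, exemption €16,000 → (€162,000 − €16,000) × 1.65% × 136/365 = €897.6000
Total = €2,357.3301

€2,357.33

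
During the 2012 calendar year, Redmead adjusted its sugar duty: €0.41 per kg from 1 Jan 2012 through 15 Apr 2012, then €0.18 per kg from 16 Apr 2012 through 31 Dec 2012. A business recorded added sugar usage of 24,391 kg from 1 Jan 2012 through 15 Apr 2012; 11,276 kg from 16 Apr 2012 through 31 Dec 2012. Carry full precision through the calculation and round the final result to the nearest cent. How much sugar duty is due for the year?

1 Jan – 15 Apr 2012: 24,391 kg at €0.41/kg → €10000.31
16 Apr – 31 Dec 2012: 11,276 kg at €0.18/kg → €2029.68

€12029.99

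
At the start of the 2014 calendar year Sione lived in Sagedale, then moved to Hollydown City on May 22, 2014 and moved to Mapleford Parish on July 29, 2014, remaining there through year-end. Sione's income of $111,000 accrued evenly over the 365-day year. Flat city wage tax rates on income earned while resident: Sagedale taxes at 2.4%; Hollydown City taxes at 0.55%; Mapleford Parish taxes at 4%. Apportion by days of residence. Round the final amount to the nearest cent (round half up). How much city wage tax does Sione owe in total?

Sagedale, January 1 – May 21, 2014: 141 days → $111,000 × 2.4% × 141/365 = $1,029.1068
Hollydown City, May 22 – July 28, 2014: 68 days → $111,000 × 0.55% × 68/365 = $113.7370
Mapleford Parish, July 29 – December 31, 2014: 156 days → $111,000 × 4% × 156/365 = $1,897.6438
Total = $3,040.4877

$3,040.49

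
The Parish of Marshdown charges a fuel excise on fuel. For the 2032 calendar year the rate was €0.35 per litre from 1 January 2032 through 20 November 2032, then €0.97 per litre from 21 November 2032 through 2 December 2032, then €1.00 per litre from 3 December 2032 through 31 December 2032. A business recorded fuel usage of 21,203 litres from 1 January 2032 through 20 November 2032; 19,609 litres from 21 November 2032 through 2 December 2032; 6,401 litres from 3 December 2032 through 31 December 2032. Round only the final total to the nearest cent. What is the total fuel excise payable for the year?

1 January – 20 November 2032: 21,203 litres at €0.35/litre → €7421.05
21 November – 2 December 2032: 19,609 litres at €0.97/litre → €19020.73
3 December – 31 December 2032: 6,401 litres at €1.00/litre → €6401.00

€32842.78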